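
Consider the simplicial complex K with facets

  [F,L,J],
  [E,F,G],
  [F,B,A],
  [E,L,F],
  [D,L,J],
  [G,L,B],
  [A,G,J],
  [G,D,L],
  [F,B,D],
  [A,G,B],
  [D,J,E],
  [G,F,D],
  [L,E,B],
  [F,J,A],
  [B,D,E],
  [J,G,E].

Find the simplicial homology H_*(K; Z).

Take the total order A < B < D < E < F < G < J < L on the vertex set. Then K (dimension 2) consists of the simplices:

  0-simplices (8): A, B, D, E, F, G, J, L
  1-simplices (24): AB, AF, AG, AJ, BD, BE, BF, BG, BL, DE, DF, DG, DJ, DL, EF, EG, EJ, EL, FG, FJ, FL, GJ, GL, JL
  2-simplices (16): ABF, ABG, AFJ, AGJ, BDE, BDF, BEL, BGL, DEJ, DFG, DGL, DJL, EFG, EFL, EGJ, FJL

giving chain groups C_0 ≅ Z^8, C_1 ≅ Z^24, C_2 ≅ Z^16.

The boundary map ∂_1: C_1 → C_0 sends each edge [p,q] (with p < q) to q − p. For instance
  ∂BG = G − B.
This gives a 8×24 integer matrix of rank 7; reducing to Smith normal form yields diagonal entries (1,1,1,1,1,1,1).

Boundary ∂_2: C_2 → C_1 acts by ∂[p,q,r] = [q,r] − [p,r] + [p,q]. For instance
  ∂BEL = EL − BL + BE,
  ∂ABG = BG − AG + AB.
The resulting 24×16 matrix has rank 15, and its Smith normal form has invariant factors (1,1,1,1,1,1,1,1,1,1,1,1,1,1,1).

From H_k ≅ ker(∂_k) / im(∂_{k+1}) we obtain:

  H_0: rank C_0 − rank ∂_1 = 8 − 7 = 1, and the invariant factors of ∂_1 are all 1, so H_0 = Z.
  H_1: rank ker ∂_1 − rank ∂_2 = (24 − 7) − 15 = 2, and the invariant factors of ∂_2 are all 1, so H_1 = Z^2.
  H_2: rank ker ∂_2 − rank ∂_3 = (16 − 15) − 0 = 1, and there is no ∂_3, so H_2 = Z.

H_0 = Z,  H_1 = Z^2,  H_2 = Z.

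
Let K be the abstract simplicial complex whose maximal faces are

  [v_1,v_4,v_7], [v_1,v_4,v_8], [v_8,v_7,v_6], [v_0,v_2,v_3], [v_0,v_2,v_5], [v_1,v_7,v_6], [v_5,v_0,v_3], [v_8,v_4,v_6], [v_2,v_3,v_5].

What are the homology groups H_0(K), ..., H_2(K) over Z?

Take the total order v_0 < v_1 < v_2 < v_3 < v_4 < v_5 < v_6 < v_7 < v_8 on the vertex set. Then K (dimension 2) consists of the simplices:

  0-simplices (9): [v_0], [v_1], [v_2], [v_3], [v_4], [v_5], [v_6], [v_7], [v_8]
  1-simplices (16): (16 of them)
  2-simplices (9): [v_0,v_2,v_3], [v_0,v_2,v_5], [v_0,v_3,v_5], [v_1,v_4,v_7], [v_1,v_4,v_8], [v_1,v_6,v_7], [v_2,v_3,v_5], [v_4,v_6,v_8], [v_6,v_7,v_8]

so the chain groups are C_0 ≅ Z^9, C_1 ≅ Z^16, C_2 ≅ Z^9.

The boundary map ∂_1: C_1 → C_0 is given by ∂[p,q] = [q] − [p]. For instance
  ∂[v_1,v_6] = [v_6] − [v_1].
The 9×16 boundary matrix has rank 7 and Smith normal form diag(1,1,1,1,1,1,1).

∂_2: C_2 → C_1 maps a triangle to the signed sum of its edges. For instance
  ∂[v_1,v_6,v_7] = [v_6,v_7] − [v_1,v_7] + [v_1,v_6],
  ∂[v_1,v_4,v_7] = [v_4,v_7] − [v_1,v_7] + [v_1,v_4].
The resulting 16×9 matrix has rank 8, and its Smith normal form has invariant factors (1,1,1,1,1,1,1,1).

Now H_k = ker ∂_k / im ∂_{k+1}, so:

  H_0: rank C_0 − rank ∂_1 = 9 − 7 = 2, and the invariant factors of ∂_1 are all 1, so H_0 = Z^2.
  H_1: rank ker ∂_1 − rank ∂_2 = (16 − 7) − 8 = 1, and the invariant factors of ∂_2 are all 1, so H_1 = Z.
  H_2: rank ker ∂_2 − rank ∂_3 = (9 − 8) − 0 = 1, and there is no ∂_3, so H_2 = Z.

(K is a triangulation of the disjoint union of the 2-sphere S^2 and the Möbius band.)

H_0 ≅ Z^2,  H_1 ≅ Z,  H_2 ≅ Z.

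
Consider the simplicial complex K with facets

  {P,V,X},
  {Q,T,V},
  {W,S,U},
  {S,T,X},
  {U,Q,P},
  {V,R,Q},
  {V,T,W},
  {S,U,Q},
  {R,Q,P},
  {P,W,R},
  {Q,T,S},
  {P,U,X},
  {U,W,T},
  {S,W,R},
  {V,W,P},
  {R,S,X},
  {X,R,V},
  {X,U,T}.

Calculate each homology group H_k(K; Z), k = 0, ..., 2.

H_0 ≅ Z,  H_1 ≅ Z ⊕ Z/2Z,  H_2 = 0.

Take the total order P < Q < R < S < T < U < V < W < X on the vertex set. Then K (dimension 2) consists of the simplices:

  0-simplices (9): P, Q, R, S, T, U, V, W, X
  1-simplices (27): PQ, PR, PU, PV, PW, PX, QR, QS, QT, QU, QV, RS, RV, RW, RX, ST, SU, SW, SX, TU, TV, TW, TX, UW, UX, VW, VX
  2-simplices (18): PQR, PQU, PRW, PUX, PVW, PVX, QRV, QST, QSU, QTV, RSW, RSX, RVX, STX, SUW, TUW, TUX, TVW

giving chain groups C_0 ≅ Z^9, C_1 ≅ Z^27, C_2 ≅ Z^18.

Boundary ∂_1: C_1 → C_0 sends each edge [p,q] (with p < q) to q − p. For instance
  ∂SW = W − S.
The resulting 9×27 matrix has rank 8, and its Smith normal form has invariant factors (1,1,1,1,1,1,1,1).

Boundary ∂_2: C_2 → C_1 acts by ∂[p,q,r] = [q,r] − [p,r] + [p,q]. For instance
  ∂SUW = UW − SW + SU,
  ∂TUW = UW − TW + TU.
The resulting 27×18 matrix has rank 18, and its Smith normal form has invariant factors (1,1,1,1,1,1,1,1,1,1,1,1,1,1,1,1,1,2).

Now H_k = ker ∂_k / im ∂_{k+1}, so:

  H_0: rank C_0 − rank ∂_1 = 9 − 8 = 1, and the invariant factors of ∂_1 are all 1, so H_0 = Z.
  H_1: rank ker ∂_1 − rank ∂_2 = (27 − 8) − 18 = 1, and ∂_2 has invariant factor 2 > 1, so H_1 = Z ⊕ Z/2Z.
  H_2: rank ker ∂_2 − rank ∂_3 = (18 − 18) − 0 = 0, and there is no ∂_3, so H_2 = 0.

As a check, the Euler characteristic is 9 − 27 + 18 = 0, which agrees with 1 − 1 + 0 = 0.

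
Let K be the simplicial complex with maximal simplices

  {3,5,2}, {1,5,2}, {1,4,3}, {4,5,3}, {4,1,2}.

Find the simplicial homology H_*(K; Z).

Order the vertices as 1 < 2 < 3 < 4 < 5. Listing each simplex with vertices in this order, K has dimension 2 with simplices:

  0-simplices (5): [1], [2], [3], [4], [5]
  1-simplices (10): [1,2], [1,3], [1,4], [1,5], [2,3], [2,4], [2,5], [3,4], [3,5], [4,5]
  2-simplices (5): [1,2,4], [1,2,5], [1,3,4], [2,3,5], [3,4,5]

giving chain groups C_0 ≅ Z^5, C_1 ≅ Z^10, C_2 ≅ Z^5.

∂_1: C_1 → C_0 is given by ∂[p,q] = [q] − [p].
As a 5×10 matrix over Z this has rank 4, with invariant factors (1,1,1,1).

∂_2: C_2 → C_1 maps a triangle to the signed sum of its edges. For instance
  ∂[1,2,4] = [2,4] − [1,4] + [1,2],
  ∂[2,3,5] = [3,5] − [2,5] + [2,3].
This gives a 10×5 integer matrix of rank 5; reducing to Smith normal form yields diagonal entries (1,1,1,1,1).

From H_k ≅ ker(∂_k) / im(∂_{k+1}) we obtain:

  H_0: rank C_0 − rank ∂_1 = 5 − 4 = 1, and the invariant factors of ∂_1 are all 1, so H_0 ≅ Z.
  H_1: rank ker ∂_1 − rank ∂_2 = (10 − 4) − 5 = 1, and the invariant factors of ∂_2 are all 1, so H_1 ≅ Z.
  H_2: rank ker ∂_2 − rank ∂_3 = (5 − 5) − 0 = 0, and there is no ∂_3, so H_2 ≅ 0.

H_0 ≅ Z,  H_1 ≅ Z,  H_2 = 0.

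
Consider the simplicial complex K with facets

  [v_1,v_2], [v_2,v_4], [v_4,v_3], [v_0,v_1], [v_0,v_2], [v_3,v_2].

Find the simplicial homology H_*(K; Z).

We work with the vertex ordering v_0 < v_1 < v_2 < v_3 < v_4. The simplices of K, each written with vertices in increasing order, are:

  0-simplices (5): [v_0], [v_1], [v_2], [v_3], [v_4]
  1-simplices (6): [v_0,v_1], [v_0,v_2], [v_1,v_2], [v_2,v_3], [v_2,v_4], [v_3,v_4]

Hence C_0 ≅ Z^5, C_1 ≅ Z^6.

Boundary ∂_1: C_1 → C_0 maps an edge to its endpoints' difference, ∂[p,q] = q − p.
As a 5×6 matrix over Z this has rank 4, with invariant factors (1,1,1,1).

From H_k ≅ ker(∂_k) / im(∂_{k+1}) we obtain:

  H_0: rank C_0 − rank ∂_1 = 5 − 4 = 1, and the invariant factors of ∂_1 are all 1, so H_0 ≅ Z.
  H_1: rank ker ∂_1 − rank ∂_2 = (6 − 4) − 0 = 2, and there is no ∂_2, so H_1 ≅ Z^2.

As a check, the Euler characteristic is 5 − 6 = -1, which agrees with 1 − 2 = -1.
(K is a triangulation of a wedge of 2 circles.)

H_0 ≅ Z,  H_1 ≅ Z^2.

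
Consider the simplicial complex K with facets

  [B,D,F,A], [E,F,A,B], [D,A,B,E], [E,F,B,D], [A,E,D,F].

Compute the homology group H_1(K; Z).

H_1 = 0.

Take the total order A < B < D < E < F on the vertex set. Then K (dimension 3) consists of the simplices:

  0-simplices (5): A, B, D, E, F
  1-simplices (10): AB, AD, AE, AF, BD, BE, BF, DE, DF, EF
  2-simplices (10): ABD, ABE, ABF, ADE, ADF, AEF, BDE, BDF, BEF, DEF
  3-simplices (5): ABDE, ABDF, ABEF, ADEF, BDEF

giving chain groups C_0 ≅ Z^5, C_1 ≅ Z^10, C_2 ≅ Z^10, C_3 ≅ Z^5.

∂_1: C_1 → C_0 is given by ∂[p,q] = [q] − [p]. For instance
  ∂AE = E − A.
As a 5×10 matrix over Z this has rank 4, with invariant factors (1,1,1,1).

∂_2: C_2 → C_1 maps a triangle to the signed sum of its edges. For instance
  ∂BEF = EF − BF + BE,
  ∂AEF = EF − AF + AE.
The resulting 10×10 matrix has rank 6, and its Smith normal form has invariant factors (1,1,1,1,1,1).

Boundary ∂_3: C_3 → C_2 sends each 3-simplex σ to the alternating sum Σ_i (−1)^i (σ with its i-th vertex removed). For instance
  ∂ADEF = DEF − AEF + ADF − ADE,
  ∂BDEF = DEF − BEF + BDF − BDE.
The 10×5 boundary matrix has rank 4 and Smith normal form diag(1,1,1,1).

Reading off H_k = ker ∂_k / im ∂_{k+1}:

  H_1: rank ker ∂_1 − rank ∂_2 = (10 − 4) − 6 = 0, and the invariant factors of ∂_2 are all 1, so H_1 ≅ 0.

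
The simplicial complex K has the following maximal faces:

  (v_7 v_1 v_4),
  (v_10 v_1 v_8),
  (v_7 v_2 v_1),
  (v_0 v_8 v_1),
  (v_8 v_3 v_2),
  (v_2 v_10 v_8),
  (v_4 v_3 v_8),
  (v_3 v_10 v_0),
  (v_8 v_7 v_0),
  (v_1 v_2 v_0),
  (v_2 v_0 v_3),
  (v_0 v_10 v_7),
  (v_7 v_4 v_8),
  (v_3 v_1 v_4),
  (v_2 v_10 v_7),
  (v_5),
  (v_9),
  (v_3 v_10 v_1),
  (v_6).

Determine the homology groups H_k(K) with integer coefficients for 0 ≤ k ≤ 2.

K has 11 vertices, 24 edges, 16 triangles.
rank ∂_0 = 0, rank ∂_1 = 7 ⇒ b_0 = 11 − 0 − 7 = 4; all invariant factors of ∂_1 are 1 so no torsion. So H_0 ≅ Z^4.
rank ∂_1 = 7, rank ∂_2 = 15 ⇒ b_1 = 24 − 7 − 15 = 2; all invariant factors of ∂_2 are 1 so no torsion. So H_1 ≅ Z^2.
rank ∂_2 = 15, rank ∂_3 = 0 ⇒ b_2 = 16 − 15 − 0 = 1. So H_2 ≅ Z.

H_0 ≅ Z^4,  H_1 ≅ Z^2,  H_2 ≅ Z.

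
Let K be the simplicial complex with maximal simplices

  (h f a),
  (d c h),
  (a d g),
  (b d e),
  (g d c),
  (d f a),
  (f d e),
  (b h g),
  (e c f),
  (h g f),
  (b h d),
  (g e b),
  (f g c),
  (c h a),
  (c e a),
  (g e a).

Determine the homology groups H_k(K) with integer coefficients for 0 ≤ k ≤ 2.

Fix the vertex order a < b < c < d < e < f < g < h and write every simplex with vertices in increasing order. Then dim K = 2 and the simplices of K are:

  0-simplices (8): a, b, c, d, e, f, g, h
  1-simplices (24): ac, ad, ae, af, ag, ah, bd, be, bg, bh, cd, ce, cf, cg, ch, de, df, dg, dh, ef, eg, fg, fh, gh
  2-simplices (16): ace, ach, adf, adg, aeg, afh, bde, bdh, beg, bgh, cdg, cdh, cef, cfg, def, fgh

so the chain groups are C_0 ≅ Z^8, C_1 ≅ Z^24, C_2 ≅ Z^16.

The boundary map ∂_1: C_1 → C_0 maps an edge to its endpoints' difference, ∂[p,q] = q − p.
This gives a 8×24 integer matrix of rank 7; reducing to Smith normal form yields diagonal entries (1,1,1,1,1,1,1).

Boundary ∂_2: C_2 → C_1 acts by ∂[p,q,r] = [q,r] − [p,r] + [p,q]. For instance
  ∂aeg = eg − ag + ae,
  ∂cfg = fg − cg + cf.
As a 24×16 matrix over Z this has rank 15, with invariant factors (1,1,1,1,1,1,1,1,1,1,1,1,1,1,1).

Reading off H_k = ker ∂_k / im ∂_{k+1}:

  H_0: rank C_0 − rank ∂_1 = 8 − 7 = 1, and the invariant factors of ∂_1 are all 1, so H_0 ≅ Z.
  H_1: rank ker ∂_1 − rank ∂_2 = (24 − 7) − 15 = 2, and the invariant factors of ∂_2 are all 1, so H_1 ≅ Z^2.
  H_2: rank ker ∂_2 − rank ∂_3 = (16 − 15) − 0 = 1, and there is no ∂_3, so H_2 ≅ Z.

H_0 ≅ Z,  H_1 ≅ Z^2,  H_2 ≅ Z.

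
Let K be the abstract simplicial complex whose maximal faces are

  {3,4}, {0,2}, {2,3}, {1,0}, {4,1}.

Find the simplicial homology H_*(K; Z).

H_0 ≅ Z,  H_1 ≅ Z.

Order the vertices as 0 < 1 < 2 < 3 < 4. Listing each simplex with vertices in this order, K has dimension 1 with simplices:

  0-simplices (5): [0], [1], [2], [3], [4]
  1-simplices (5): [0,1], [0,2], [1,4], [2,3], [3,4]

Hence C_0 ≅ Z^5, C_1 ≅ Z^5.

∂_1: C_1 → C_0 is given by ∂[p,q] = [q] − [p].
The resulting 5×5 matrix has rank 4, and its Smith normal form has invariant factors (1,1,1,1).

From H_k ≅ ker(∂_k) / im(∂_{k+1}) we obtain:

  H_0: rank C_0 − rank ∂_1 = 5 − 4 = 1, and the invariant factors of ∂_1 are all 1, so H_0 ≅ Z.
  H_1: rank ker ∂_1 − rank ∂_2 = (5 − 4) − 0 = 1, and there is no ∂_2, so H_1 ≅ Z.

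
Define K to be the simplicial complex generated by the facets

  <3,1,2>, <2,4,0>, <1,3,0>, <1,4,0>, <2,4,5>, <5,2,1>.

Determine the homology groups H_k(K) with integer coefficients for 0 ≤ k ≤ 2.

K has 6 vertices, 12 edges, 6 triangles.
rank ∂_0 = 0, rank ∂_1 = 5 ⇒ b_0 = 6 − 0 − 5 = 1; all invariant factors of ∂_1 are 1 so no torsion. So H_0 = Z.
rank ∂_1 = 5, rank ∂_2 = 6 ⇒ b_1 = 12 − 5 − 6 = 1; all invariant factors of ∂_2 are 1 so no torsion. So H_1 = Z.
rank ∂_2 = 6, rank ∂_3 = 0 ⇒ b_2 = 6 − 6 − 0 = 0. So H_2 = 0.

H_0 = Z,  H_1 = Z,  H_2 = 0.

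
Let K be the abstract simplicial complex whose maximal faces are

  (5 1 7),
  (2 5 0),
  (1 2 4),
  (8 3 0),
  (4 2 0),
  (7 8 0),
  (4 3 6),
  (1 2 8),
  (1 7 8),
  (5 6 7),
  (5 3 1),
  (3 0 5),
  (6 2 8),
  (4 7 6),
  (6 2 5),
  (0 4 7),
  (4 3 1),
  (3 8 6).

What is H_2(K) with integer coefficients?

H_2 ≅ Z.

Fix the vertex order 0 < 1 < 2 < 3 < 4 < 5 < 6 < 7 < 8 and write every simplex with vertices in increasing order. Then dim K = 2 and the simplices of K are:

  0-simplices (9): [0], [1], [2], [3], [4], [5], [6], [7], [8]
  1-simplices (27): (27 of them)
  2-simplices (18): [0,2,4], [0,2,5], [0,3,5], [0,3,8], [0,4,7], [0,7,8], [1,2,4], [1,2,8], [1,3,4], [1,3,5], [1,5,7], [1,7,8], [2,5,6], [2,6,8], [3,4,6], [3,6,8], [4,6,7], [5,6,7]

so the chain groups are C_0 ≅ Z^9, C_1 ≅ Z^27, C_2 ≅ Z^18.

The boundary map ∂_1: C_1 → C_0 maps an edge to its endpoints' difference, ∂[p,q] = q − p.
The 9×27 boundary matrix has rank 8 and Smith normal form diag(1,1,1,1,1,1,1,1).

∂_2: C_2 → C_1 sends each 2-simplex [p,q,r] to [q,r] − [p,r] + [p,q]. For instance
  ∂[1,5,7] = [5,7] − [1,7] + [1,5],
  ∂[3,6,8] = [6,8] − [3,8] + [3,6].
The 27×18 boundary matrix has rank 17 and Smith normal form diag(1,1,1,1,1,1,1,1,1,1,1,1,1,1,1,1,1).

Reading off H_k = ker ∂_k / im ∂_{k+1}:

  H_2: rank ker ∂_2 − rank ∂_3 = (18 − 17) − 0 = 1, and there is no ∂_3, so H_2 = Z.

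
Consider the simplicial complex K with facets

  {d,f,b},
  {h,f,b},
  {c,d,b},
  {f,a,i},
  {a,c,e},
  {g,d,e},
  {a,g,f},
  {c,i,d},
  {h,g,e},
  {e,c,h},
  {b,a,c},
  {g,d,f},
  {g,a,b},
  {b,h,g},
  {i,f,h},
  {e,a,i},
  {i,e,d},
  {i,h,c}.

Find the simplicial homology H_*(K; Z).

We work with the vertex ordering a < b < c < d < e < f < g < h < i. The simplices of K, each written with vertices in increasing order, are:

  0-simplices (9): a, b, c, d, e, f, g, h, i
  1-simplices (27): ab, ac, ae, af, ag, ai, bc, bd, bf, bg, bh, cd, ce, ch, ci, de, df, dg, di, eg, eh, ei, fg, fh, fi, gh, hi
  2-simplices (18): abc, abg, ace, aei, afg, afi, bcd, bdf, bfh, bgh, cdi, ceh, chi, deg, dei, dfg, egh, fhi

giving chain groups C_0 ≅ Z^9, C_1 ≅ Z^27, C_2 ≅ Z^18.

Boundary ∂_1: C_1 → C_0 sends each edge [p,q] (with p < q) to q − p. For instance
  ∂fi = i − f.
The 9×27 boundary matrix has rank 8 and Smith normal form diag(1,1,1,1,1,1,1,1).

Boundary ∂_2: C_2 → C_1 sends each 2-simplex [p,q,r] to [q,r] − [p,r] + [p,q]. For instance
  ∂fhi = hi − fi + fh,
  ∂abc = bc − ac + ab.
As a 27×18 matrix over Z this has rank 18, with invariant factors (1,1,1,1,1,1,1,1,1,1,1,1,1,1,1,1,1,2).

Reading off H_k = ker ∂_k / im ∂_{k+1}:

  H_0: rank C_0 − rank ∂_1 = 9 − 8 = 1, and the invariant factors of ∂_1 are all 1, so H_0 ≅ Z.
  H_1: rank ker ∂_1 − rank ∂_2 = (27 − 8) − 18 = 1, and ∂_2 has invariant factor 2 > 1, so H_1 ≅ Z × Z/2.
  H_2: rank ker ∂_2 − rank ∂_3 = (18 − 18) − 0 = 0, and there is no ∂_3, so H_2 ≅ 0.

(K is a triangulation of the Klein bottle.)

H_0 = Z,  H_1 = Z × Z/2,  H_2 = 0.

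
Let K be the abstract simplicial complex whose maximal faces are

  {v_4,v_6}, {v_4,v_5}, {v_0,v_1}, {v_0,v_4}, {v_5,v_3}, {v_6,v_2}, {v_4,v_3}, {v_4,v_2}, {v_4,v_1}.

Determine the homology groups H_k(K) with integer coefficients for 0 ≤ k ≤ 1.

We work with the vertex ordering v_0 < v_1 < v_2 < v_3 < v_4 < v_5 < v_6. The simplices of K, each written with vertices in increasing order, are:

  0-simplices (7): [v_0], [v_1], [v_2], [v_3], [v_4], [v_5], [v_6]
  1-simplices (9): [v_0,v_1], [v_0,v_4], [v_1,v_4], [v_2,v_4], [v_2,v_6], [v_3,v_4], [v_3,v_5], [v_4,v_5], [v_4,v_6]

so the chain groups are C_0 ≅ Z^7, C_1 ≅ Z^9.

Boundary ∂_1: C_1 → C_0 sends each edge [p,q] (with p < q) to q − p.
The resulting 7×9 matrix has rank 6, and its Smith normal form has invariant factors (1,1,1,1,1,1).

From H_k ≅ ker(∂_k) / im(∂_{k+1}) we obtain:

  H_0: rank C_0 − rank ∂_1 = 7 − 6 = 1, and the invariant factors of ∂_1 are all 1, so H_0 = Z.
  H_1: rank ker ∂_1 − rank ∂_2 = (9 − 6) − 0 = 3, and there is no ∂_2, so H_1 = Z^3.

H_0 = Z,  H_1 = Z^3.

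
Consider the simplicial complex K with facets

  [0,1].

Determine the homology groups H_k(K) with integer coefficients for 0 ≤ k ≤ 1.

Take the total order 0 < 1 on the vertex set. Then K (dimension 1) consists of the simplices:

  0-simplices (2): [0], [1]
  1-simplices (1): [0,1]

giving chain groups C_0 ≅ Z^2, C_1 ≅ Z^1.

The boundary map ∂_1: C_1 → C_0 is given by ∂[p,q] = [q] − [p]. For instance
  ∂[0,1] = [1] − [0].
As a 2×1 matrix over Z this has rank 1, with invariant factors (1).

Now H_k = ker ∂_k / im ∂_{k+1}, so:

  H_0: rank C_0 − rank ∂_1 = 2 − 1 = 1, and the invariant factors of ∂_1 are all 1, so H_0 = Z.
  H_1: rank ker ∂_1 − rank ∂_2 = (1 − 1) − 0 = 0, and there is no ∂_2, so H_1 = 0.

As a check, the Euler characteristic is 2 − 1 = 1, which agrees with 1 − 0 = 1.
(K is a triangulation of the 1-simplex.)

H_0 = Z,  H_1 = 0.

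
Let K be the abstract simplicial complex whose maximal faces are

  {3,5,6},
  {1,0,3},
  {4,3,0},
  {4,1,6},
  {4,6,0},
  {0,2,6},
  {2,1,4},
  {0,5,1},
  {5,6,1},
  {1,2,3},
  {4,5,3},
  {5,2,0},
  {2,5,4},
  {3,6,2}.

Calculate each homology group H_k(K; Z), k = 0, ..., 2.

K has 7 vertices, 21 edges, 14 triangles.
rank ∂_0 = 0, rank ∂_1 = 6 ⇒ b_0 = 7 − 0 − 6 = 1; all invariant factors of ∂_1 are 1 so no torsion. So H_0 = Z.
rank ∂_1 = 6, rank ∂_2 = 13 ⇒ b_1 = 21 − 6 − 13 = 2; all invariant factors of ∂_2 are 1 so no torsion. So H_1 = Z^2.
rank ∂_2 = 13, rank ∂_3 = 0 ⇒ b_2 = 14 − 13 − 0 = 1. So H_2 = Z.

H_0 = Z,  H_1 = Z^2,  H_2 = Z.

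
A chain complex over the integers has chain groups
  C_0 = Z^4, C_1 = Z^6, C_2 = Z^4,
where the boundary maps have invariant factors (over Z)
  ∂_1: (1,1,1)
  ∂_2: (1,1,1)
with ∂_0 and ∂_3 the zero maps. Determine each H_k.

H_0 ≅ Z,  H_1 = 0,  H_2 ≅ Z.

H_0: b_0 = 4 − 0 − 3 = 1; torsion from ∂_1 factors > 1: none. So H_0 ≅ Z.
H_1: b_1 = 6 − 3 − 3 = 0; torsion from ∂_2 factors > 1: none. So H_1 ≅ 0.
H_2: b_2 = 4 − 3 − 0 = 1; torsion from ∂_3 factors > 1: none. So H_2 ≅ Z.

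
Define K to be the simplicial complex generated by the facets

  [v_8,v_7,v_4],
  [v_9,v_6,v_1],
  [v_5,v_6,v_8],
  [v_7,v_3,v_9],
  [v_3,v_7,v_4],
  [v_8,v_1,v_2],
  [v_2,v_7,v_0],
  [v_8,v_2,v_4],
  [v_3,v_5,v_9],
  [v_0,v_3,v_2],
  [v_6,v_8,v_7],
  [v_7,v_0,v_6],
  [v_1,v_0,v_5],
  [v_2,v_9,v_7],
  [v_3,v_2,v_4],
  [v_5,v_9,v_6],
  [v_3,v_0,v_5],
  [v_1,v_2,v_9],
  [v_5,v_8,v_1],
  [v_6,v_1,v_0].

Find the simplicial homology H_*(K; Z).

Fix the vertex order v_0 < v_1 < v_2 < v_3 < v_4 < v_5 < v_6 < v_7 < v_8 < v_9 and write every simplex with vertices in increasing order. Then dim K = 2 and the simplices of K are:

  0-simplices (10): [v_0], [v_1], [v_2], [v_3], [v_4], [v_5], [v_6], [v_7], [v_8], [v_9]
  1-simplices (30): (30 of them)
  2-simplices (20): (20 of them)

Hence C_0 ≅ Z^10, C_1 ≅ Z^30, C_2 ≅ Z^20.

∂_1: C_1 → C_0 sends each edge [p,q] (with p < q) to q − p. For instance
  ∂[v_2,v_4] = [v_4] − [v_2].
The 10×30 boundary matrix has rank 9 and Smith normal form diag(1,1,1,1,1,1,1,1,1).

The boundary map ∂_2: C_2 → C_1 sends each 2-simplex [p,q,r] to [q,r] − [p,r] + [p,q]. For instance
  ∂[v_5,v_6,v_9] = [v_6,v_9] − [v_5,v_9] + [v_5,v_6],
  ∂[v_2,v_7,v_9] = [v_7,v_9] − [v_2,v_9] + [v_2,v_7].
This gives a 30×20 integer matrix of rank 20; reducing to Smith normal form yields diagonal entries (1,1,1,1,1,1,1,1,1,1,1,1,1,1,1,1,1,1,1,2).

Now H_k = ker ∂_k / im ∂_{k+1}, so:

  H_0: rank C_0 − rank ∂_1 = 10 − 9 = 1, and the invariant factors of ∂_1 are all 1, so H_0 ≅ Z.
  H_1: rank ker ∂_1 − rank ∂_2 = (30 − 9) − 20 = 1, and ∂_2 has invariant factor 2 > 1, so H_1 ≅ Z ⊕ Z/2.
  H_2: rank ker ∂_2 − rank ∂_3 = (20 − 20) − 0 = 0, and there is no ∂_3, so H_2 ≅ 0.

As a check, the Euler characteristic is 10 − 30 + 20 = 0, which agrees with 1 − 1 + 0 = 0.

H_0 ≅ Z,  H_1 ≅ Z ⊕ Z/2,  H_2 = 0.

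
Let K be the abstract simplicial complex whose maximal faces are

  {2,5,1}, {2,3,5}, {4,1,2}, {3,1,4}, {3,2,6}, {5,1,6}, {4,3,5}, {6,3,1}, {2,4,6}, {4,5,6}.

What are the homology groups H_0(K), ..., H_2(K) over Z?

H_0 ≅ Z,  H_1 ≅ Z_2,  H_2 = 0.

Fix the vertex order 1 < 2 < 3 < 4 < 5 < 6 and write every simplex with vertices in increasing order. Then dim K = 2 and the simplices of K are:

  0-simplices (6): [1], [2], [3], [4], [5], [6]
  1-simplices (15): [1,2], [1,3], [1,4], [1,5], [1,6], [2,3], [2,4], [2,5], [2,6], [3,4], [3,5], [3,6], [4,5], [4,6], [5,6]
  2-simplices (10): [1,2,4], [1,2,5], [1,3,4], [1,3,6], [1,5,6], [2,3,5], [2,3,6], [2,4,6], [3,4,5], [4,5,6]

so the chain groups are C_0 ≅ Z^6, C_1 ≅ Z^15, C_2 ≅ Z^10.

Boundary ∂_1: C_1 → C_0 is given by ∂[p,q] = [q] − [p]. For instance
  ∂[2,5] = [5] − [2].
As a 6×15 matrix over Z this has rank 5, with invariant factors (1,1,1,1,1).

Boundary ∂_2: C_2 → C_1 acts by ∂[p,q,r] = [q,r] − [p,r] + [p,q]. For instance
  ∂[1,5,6] = [5,6] − [1,6] + [1,5],
  ∂[2,4,6] = [4,6] − [2,6] + [2,4].
The 15×10 boundary matrix has rank 10 and Smith normal form diag(1,1,1,1,1,1,1,1,1,2).

Computing H_k = (kernel of ∂_k) / (image of ∂_{k+1}):

  H_0: rank C_0 − rank ∂_1 = 6 − 5 = 1, and the invariant factors of ∂_1 are all 1, so H_0 ≅ Z.
  H_1: rank ker ∂_1 − rank ∂_2 = (15 − 5) − 10 = 0, and ∂_2 has invariant factor 2 > 1, so H_1 ≅ Z_2.
  H_2: rank ker ∂_2 − rank ∂_3 = (10 − 10) − 0 = 0, and there is no ∂_3, so H_2 ≅ 0.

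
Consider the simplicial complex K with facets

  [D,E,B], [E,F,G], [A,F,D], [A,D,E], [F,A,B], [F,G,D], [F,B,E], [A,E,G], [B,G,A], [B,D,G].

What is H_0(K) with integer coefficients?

H_0 = Z.

K has 6 vertices, 15 edges, 10 triangles.
rank ∂_0 = 0, rank ∂_1 = 5 ⇒ b_0 = 6 − 0 − 5 = 1; all invariant factors of ∂_1 are 1 so no torsion. So H_0 ≅ Z.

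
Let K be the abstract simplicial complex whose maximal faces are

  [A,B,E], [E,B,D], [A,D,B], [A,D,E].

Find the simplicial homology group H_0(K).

K has 4 vertices, 6 edges, 4 triangles.
rank ∂_0 = 0, rank ∂_1 = 3 ⇒ b_0 = 4 − 0 − 3 = 1; all invariant factors of ∂_1 are 1 so no torsion. So H_0 ≅ Z.

H_0 ≅ Z.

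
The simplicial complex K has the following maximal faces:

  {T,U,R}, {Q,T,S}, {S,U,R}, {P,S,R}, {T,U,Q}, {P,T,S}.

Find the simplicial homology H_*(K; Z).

Take the total order P < Q < R < S < T < U on the vertex set. Then K (dimension 2) consists of the simplices:

  0-simplices (6): P, Q, R, S, T, U
  1-simplices (12): PR, PS, PT, QS, QT, QU, RS, RT, RU, ST, SU, TU
  2-simplices (6): PRS, PST, QST, QTU, RSU, RTU

giving chain groups C_0 ≅ Z^6, C_1 ≅ Z^12, C_2 ≅ Z^6.

The boundary map ∂_1: C_1 → C_0 is given by ∂[p,q] = [q] − [p]. For instance
  ∂RT = T − R.
The resulting 6×12 matrix has rank 5, and its Smith normal form has invariant factors (1,1,1,1,1).

The boundary map ∂_2: C_2 → C_1 maps a triangle to the signed sum of its edges. For instance
  ∂QST = ST − QT + QS,
  ∂QTU = TU − QU + QT.
The resulting 12×6 matrix has rank 6, and its Smith normal form has invariant factors (1,1,1,1,1,1).

Reading off H_k = ker ∂_k / im ∂_{k+1}:

  H_0: rank C_0 − rank ∂_1 = 6 − 5 = 1, and the invariant factors of ∂_1 are all 1, so H_0 ≅ Z.
  H_1: rank ker ∂_1 − rank ∂_2 = (12 − 5) − 6 = 1, and the invariant factors of ∂_2 are all 1, so H_1 ≅ Z.
  H_2: rank ker ∂_2 − rank ∂_3 = (6 − 6) − 0 = 0, and there is no ∂_3, so H_2 ≅ 0.

(K is a triangulation of the cylinder S^1 x I.)

H_0 ≅ Z,  H_1 ≅ Z,  H_2 = 0.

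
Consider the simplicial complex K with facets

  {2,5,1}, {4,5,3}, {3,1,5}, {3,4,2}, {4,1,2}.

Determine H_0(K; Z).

Fix the vertex order 1 < 2 < 3 < 4 < 5 and write every simplex with vertices in increasing order. Then dim K = 2 and the simplices of K are:

  0-simplices (5): [1], [2], [3], [4], [5]
  1-simplices (10): [1,2], [1,3], [1,4], [1,5], [2,3], [2,4], [2,5], [3,4], [3,5], [4,5]
  2-simplices (5): [1,2,4], [1,2,5], [1,3,5], [2,3,4], [3,4,5]

so the chain groups are C_0 ≅ Z^5, C_1 ≅ Z^10, C_2 ≅ Z^5.

Boundary ∂_1: C_1 → C_0 is given by ∂[p,q] = [q] − [p]. For instance
  ∂[1,5] = [5] − [1].
The resulting 5×10 matrix has rank 4, and its Smith normal form has invariant factors (1,1,1,1).

The boundary map ∂_2: C_2 → C_1 sends each 2-simplex [p,q,r] to [q,r] − [p,r] + [p,q]. For instance
  ∂[1,2,4] = [2,4] − [1,4] + [1,2],
  ∂[2,3,4] = [3,4] − [2,4] + [2,3].
This gives a 10×5 integer matrix of rank 5; reducing to Smith normal form yields diagonal entries (1,1,1,1,1).

Now H_k = ker ∂_k / im ∂_{k+1}, so:

  H_0: rank C_0 − rank ∂_1 = 5 − 4 = 1, and the invariant factors of ∂_1 are all 1, so H_0 = Z.

H_0 = Z.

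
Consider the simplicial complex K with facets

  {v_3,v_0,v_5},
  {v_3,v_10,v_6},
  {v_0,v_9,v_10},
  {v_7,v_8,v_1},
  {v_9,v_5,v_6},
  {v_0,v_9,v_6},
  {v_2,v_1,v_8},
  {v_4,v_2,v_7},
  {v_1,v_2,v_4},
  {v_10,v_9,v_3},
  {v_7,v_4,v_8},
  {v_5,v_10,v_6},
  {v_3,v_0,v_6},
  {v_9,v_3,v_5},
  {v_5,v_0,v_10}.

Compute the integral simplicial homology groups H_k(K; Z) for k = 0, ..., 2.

H_0 ≅ Z^2,  H_1 ≅ Z ⊕ Z/2,  H_2 = 0.

Fix the vertex order v_0 < v_1 < v_2 < v_3 < v_4 < v_5 < v_6 < v_7 < v_8 < v_9 < v_10 and write every simplex with vertices in increasing order. Then dim K = 2 and the simplices of K are:

  0-simplices (11): [v_0], [v_1], [v_2], [v_3], [v_4], [v_5], [v_6], [v_7], [v_8], [v_9], [v_10]
  1-simplices (25): (25 of them)
  2-simplices (15): (15 of them)

Hence C_0 ≅ Z^11, C_1 ≅ Z^25, C_2 ≅ Z^15.

The boundary map ∂_1: C_1 → C_0 maps an edge to its endpoints' difference, ∂[p,q] = q − p.
As a 11×25 matrix over Z this has rank 9, with invariant factors (1,1,1,1,1,1,1,1,1).

Boundary ∂_2: C_2 → C_1 maps a triangle to the signed sum of its edges. For instance
  ∂[v_0,v_6,v_9] = [v_6,v_9] − [v_0,v_9] + [v_0,v_6],
  ∂[v_1,v_2,v_8] = [v_2,v_8] − [v_1,v_8] + [v_1,v_2].
As a 25×15 matrix over Z this has rank 15, with invariant factors (1,1,1,1,1,1,1,1,1,1,1,1,1,1,2).

From H_k ≅ ker(∂_k) / im(∂_{k+1}) we obtain:

  H_0: rank C_0 − rank ∂_1 = 11 − 9 = 2, and the invariant factors of ∂_1 are all 1, so H_0 = Z^2.
  H_1: rank ker ∂_1 − rank ∂_2 = (25 − 9) − 15 = 1, and ∂_2 has invariant factor 2 > 1, so H_1 = Z ⊕ Z/2.
  H_2: rank ker ∂_2 − rank ∂_3 = (15 − 15) − 0 = 0, and there is no ∂_3, so H_2 = 0.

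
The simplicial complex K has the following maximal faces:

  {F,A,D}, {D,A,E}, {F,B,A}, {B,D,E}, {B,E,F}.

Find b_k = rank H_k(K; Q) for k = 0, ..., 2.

Order the vertices as A < B < D < E < F. Listing each simplex with vertices in this order, K has dimension 2 with simplices:

  0-simplices (5): A, B, D, E, F
  1-simplices (10): AB, AD, AE, AF, BD, BE, BF, DE, DF, EF
  2-simplices (5): ABF, ADE, ADF, BDE, BEF

so the chain groups are C_0 ≅ Z^5, C_1 ≅ Z^10, C_2 ≅ Z^5.

The boundary map ∂_1: C_1 → C_0 sends each edge [p,q] (with p < q) to q − p. For instance
  ∂DE = E − D.
The resulting 5×10 matrix has rank 4, and its Smith normal form has invariant factors (1,1,1,1).

Boundary ∂_2: C_2 → C_1 maps a triangle to the signed sum of its edges. For instance
  ∂BDE = DE − BE + BD,
  ∂BEF = EF − BF + BE.
As a 10×5 matrix over Z this has rank 5, with invariant factors (1,1,1,1,1).

Now H_k = ker ∂_k / im ∂_{k+1}, so:

  H_0: rank C_0 − rank ∂_1 = 5 − 4 = 1, and the invariant factors of ∂_1 are all 1, so H_0 ≅ Z.
  H_1: rank ker ∂_1 − rank ∂_2 = (10 − 4) − 5 = 1, and the invariant factors of ∂_2 are all 1, so H_1 ≅ Z.
  H_2: rank ker ∂_2 − rank ∂_3 = (5 − 5) − 0 = 0, and there is no ∂_3, so H_2 ≅ 0.

As a check, the Euler characteristic is 5 − 10 + 5 = 0, which agrees with 1 − 1 + 0 = 0.
(K is a triangulation of the Möbius band.)

Hence the Betti numbers are b_0 = 1, b_1 = 1, b_2 = 0.

b_0 = 1, b_1 = 1, b_2 = 0.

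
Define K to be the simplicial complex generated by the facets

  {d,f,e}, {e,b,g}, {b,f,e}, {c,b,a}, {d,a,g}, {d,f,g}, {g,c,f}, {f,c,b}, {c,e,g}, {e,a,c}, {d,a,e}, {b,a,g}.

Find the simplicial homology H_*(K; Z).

We work with the vertex ordering a < b < c < d < e < f < g. The simplices of K, each written with vertices in increasing order, are:

  0-simplices (7): a, b, c, d, e, f, g
  1-simplices (18): ab, ac, ad, ae, ag, bc, be, bf, bg, ce, cf, cg, de, df, dg, ef, eg, fg
  2-simplices (12): abc, abg, ace, ade, adg, bcf, bef, beg, ceg, cfg, def, dfg

giving chain groups C_0 ≅ Z^7, C_1 ≅ Z^18, C_2 ≅ Z^12.

∂_1: C_1 → C_0 maps an edge to its endpoints' difference, ∂[p,q] = q − p.
The 7×18 boundary matrix has rank 6 and Smith normal form diag(1,1,1,1,1,1).

∂_2: C_2 → C_1 sends each 2-simplex [p,q,r] to [q,r] − [p,r] + [p,q]. For instance
  ∂cfg = fg − cg + cf,
  ∂abg = bg − ag + ab.
The 18×12 boundary matrix has rank 12 and Smith normal form diag(1,1,1,1,1,1,1,1,1,1,1,2).

Computing H_k = (kernel of ∂_k) / (image of ∂_{k+1}):

  H_0: rank C_0 − rank ∂_1 = 7 − 6 = 1, and the invariant factors of ∂_1 are all 1, so H_0 = Z.
  H_1: rank ker ∂_1 − rank ∂_2 = (18 − 6) − 12 = 0, and ∂_2 has invariant factor 2 > 1, so H_1 = Z/2.
  H_2: rank ker ∂_2 − rank ∂_3 = (12 − 12) − 0 = 0, and there is no ∂_3, so H_2 = 0.

H_0 ≅ Z,  H_1 ≅ Z/2,  H_2 = 0.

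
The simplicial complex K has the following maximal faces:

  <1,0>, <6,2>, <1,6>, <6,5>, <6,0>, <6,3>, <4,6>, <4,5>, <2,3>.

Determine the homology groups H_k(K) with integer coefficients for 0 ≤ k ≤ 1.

Fix the vertex order 0 < 1 < 2 < 3 < 4 < 5 < 6 and write every simplex with vertices in increasing order. Then dim K = 1 and the simplices of K are:

  0-simplices (7): [0], [1], [2], [3], [4], [5], [6]
  1-simplices (9): [0,1], [0,6], [1,6], [2,3], [2,6], [3,6], [4,5], [4,6], [5,6]

giving chain groups C_0 ≅ Z^7, C_1 ≅ Z^9.

Boundary ∂_1: C_1 → C_0 maps an edge to its endpoints' difference, ∂[p,q] = q − p.
The 7×9 boundary matrix has rank 6 and Smith normal form diag(1,1,1,1,1,1).

Computing H_k = (kernel of ∂_k) / (image of ∂_{k+1}):

  H_0: rank C_0 − rank ∂_1 = 7 − 6 = 1, and the invariant factors of ∂_1 are all 1, so H_0 ≅ Z.
  H_1: rank ker ∂_1 − rank ∂_2 = (9 − 6) − 0 = 3, and there is no ∂_2, so H_1 ≅ Z^3.

As a check, the Euler characteristic is 7 − 9 = -2, which agrees with 1 − 3 = -2.
(K is a triangulation of a wedge of 3 circles.)

H_0 ≅ Z,  H_1 ≅ Z^3.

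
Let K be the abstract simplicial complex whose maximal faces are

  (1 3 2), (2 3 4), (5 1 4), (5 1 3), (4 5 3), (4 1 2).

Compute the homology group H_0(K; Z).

We work with the vertex ordering 1 < 2 < 3 < 4 < 5. The simplices of K, each written with vertices in increasing order, are:

  0-simplices (5): [1], [2], [3], [4], [5]
  1-simplices (9): [1,2], [1,3], [1,4], [1,5], [2,3], [2,4], [3,4], [3,5], [4,5]
  2-simplices (6): [1,2,3], [1,2,4], [1,3,5], [1,4,5], [2,3,4], [3,4,5]

so the chain groups are C_0 ≅ Z^5, C_1 ≅ Z^9, C_2 ≅ Z^6.

Boundary ∂_1: C_1 → C_0 is given by ∂[p,q] = [q] − [p]. For instance
  ∂[1,2] = [2] − [1].
This gives a 5×9 integer matrix of rank 4; reducing to Smith normal form yields diagonal entries (1,1,1,1).

The boundary map ∂_2: C_2 → C_1 maps a triangle to the signed sum of its edges. For instance
  ∂[1,2,4] = [2,4] − [1,4] + [1,2],
  ∂[3,4,5] = [4,5] − [3,5] + [3,4].
The 9×6 boundary matrix has rank 5 and Smith normal form diag(1,1,1,1,1).

Computing H_k = (kernel of ∂_k) / (image of ∂_{k+1}):

  H_0: rank C_0 − rank ∂_1 = 5 − 4 = 1, and the invariant factors of ∂_1 are all 1, so H_0 = Z.

H_0 = Z.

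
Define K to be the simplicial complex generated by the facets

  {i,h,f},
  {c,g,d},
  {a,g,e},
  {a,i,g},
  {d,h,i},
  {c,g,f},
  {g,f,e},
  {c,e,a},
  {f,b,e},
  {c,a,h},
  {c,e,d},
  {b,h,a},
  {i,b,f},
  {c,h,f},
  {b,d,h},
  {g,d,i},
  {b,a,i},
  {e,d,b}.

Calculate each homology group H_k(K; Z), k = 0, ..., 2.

Take the total order a < b < c < d < e < f < g < h < i on the vertex set. Then K (dimension 2) consists of the simplices:

  0-simplices (9): a, b, c, d, e, f, g, h, i
  1-simplices (27): ab, ac, ae, ag, ah, ai, bd, be, bf, bh, bi, cd, ce, cf, cg, ch, de, dg, dh, di, ef, eg, fg, fh, fi, gi, hi
  2-simplices (18): abh, abi, ace, ach, aeg, agi, bde, bdh, bef, bfi, cde, cdg, cfg, cfh, dgi, dhi, efg, fhi

giving chain groups C_0 ≅ Z^9, C_1 ≅ Z^27, C_2 ≅ Z^18.

The boundary map ∂_1: C_1 → C_0 is given by ∂[p,q] = [q] − [p]. For instance
  ∂bi = i − b.
This gives a 9×27 integer matrix of rank 8; reducing to Smith normal form yields diagonal entries (1,1,1,1,1,1,1,1).

∂_2: C_2 → C_1 sends each 2-simplex [p,q,r] to [q,r] − [p,r] + [p,q]. For instance
  ∂cde = de − ce + cd,
  ∂cdg = dg − cg + cd.
The resulting 27×18 matrix has rank 18, and its Smith normal form has invariant factors (1,1,1,1,1,1,1,1,1,1,1,1,1,1,1,1,1,2).

From H_k ≅ ker(∂_k) / im(∂_{k+1}) we obtain:

  H_0: rank C_0 − rank ∂_1 = 9 − 8 = 1, and the invariant factors of ∂_1 are all 1, so H_0 ≅ Z.
  H_1: rank ker ∂_1 − rank ∂_2 = (27 − 8) − 18 = 1, and ∂_2 has invariant factor 2 > 1, so H_1 ≅ Z × Z/2.
  H_2: rank ker ∂_2 − rank ∂_3 = (18 − 18) − 0 = 0, and there is no ∂_3, so H_2 ≅ 0.

H_0 ≅ Z,  H_1 ≅ Z × Z/2,  H_2 = 0.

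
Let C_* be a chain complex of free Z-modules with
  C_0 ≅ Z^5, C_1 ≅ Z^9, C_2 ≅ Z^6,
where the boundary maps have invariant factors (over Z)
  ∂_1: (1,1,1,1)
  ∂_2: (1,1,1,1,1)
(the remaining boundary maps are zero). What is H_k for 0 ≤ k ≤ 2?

H_0 ≅ Z,  H_1 = 0,  H_2 ≅ Z.

H_0: b_0 = 5 − 0 − 4 = 1; torsion from ∂_1 factors > 1: none. So H_0 ≅ Z.
H_1: b_1 = 9 − 4 − 5 = 0; torsion from ∂_2 factors > 1: none. So H_1 ≅ 0.
H_2: b_2 = 6 − 5 − 0 = 1; torsion from ∂_3 factors > 1: none. So H_2 ≅ Z.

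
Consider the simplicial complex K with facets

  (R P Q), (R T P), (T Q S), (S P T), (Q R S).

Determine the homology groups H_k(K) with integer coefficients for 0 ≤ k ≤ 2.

Fix the vertex order P < Q < R < S < T and write every simplex with vertices in increasing order. Then dim K = 2 and the simplices of K are:

  0-simplices (5): P, Q, R, S, T
  1-simplices (10): PQ, PR, PS, PT, QR, QS, QT, RS, RT, ST
  2-simplices (5): PQR, PRT, PST, QRS, QST

Hence C_0 ≅ Z^5, C_1 ≅ Z^10, C_2 ≅ Z^5.

Boundary ∂_1: C_1 → C_0 maps an edge to its endpoints' difference, ∂[p,q] = q − p. For instance
  ∂RT = T − R.
As a 5×10 matrix over Z this has rank 4, with invariant factors (1,1,1,1).

∂_2: C_2 → C_1 maps a triangle to the signed sum of its edges. For instance
  ∂QST = ST − QT + QS,
  ∂PRT = RT − PT + PR.
The resulting 10×5 matrix has rank 5, and its Smith normal form has invariant factors (1,1,1,1,1).

Reading off H_k = ker ∂_k / im ∂_{k+1}:

  H_0: rank C_0 − rank ∂_1 = 5 − 4 = 1, and the invariant factors of ∂_1 are all 1, so H_0 = Z.
  H_1: rank ker ∂_1 − rank ∂_2 = (10 − 4) − 5 = 1, and the invariant factors of ∂_2 are all 1, so H_1 = Z.
  H_2: rank ker ∂_2 − rank ∂_3 = (5 − 5) − 0 = 0, and there is no ∂_3, so H_2 = 0.

As a check, the Euler characteristic is 5 − 10 + 5 = 0, which agrees with 1 − 1 + 0 = 0.

H_0 = Z,  H_1 = Z,  H_2 = 0.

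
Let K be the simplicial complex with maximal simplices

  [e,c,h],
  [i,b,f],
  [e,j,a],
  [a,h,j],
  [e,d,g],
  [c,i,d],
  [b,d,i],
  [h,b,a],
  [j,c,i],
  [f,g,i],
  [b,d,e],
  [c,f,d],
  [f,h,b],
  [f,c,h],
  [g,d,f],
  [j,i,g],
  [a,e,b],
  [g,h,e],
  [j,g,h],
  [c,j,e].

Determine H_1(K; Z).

Order the vertices as a < b < c < d < e < f < g < h < i < j. Listing each simplex with vertices in this order, K has dimension 2 with simplices:

  0-simplices (10): a, b, c, d, e, f, g, h, i, j
  1-simplices (30): ab, ae, ah, aj, bd, be, bf, bh, bi, cd, ce, cf, ch, ci, cj, de, df, dg, di, eg, eh, ej, fg, fh, fi, gh, gi, gj, hj, ij
  2-simplices (20): abe, abh, aej, ahj, bde, bdi, bfh, bfi, cdf, cdi, ceh, cej, cfh, cij, deg, dfg, egh, fgi, ghj, gij

giving chain groups C_0 ≅ Z^10, C_1 ≅ Z^30, C_2 ≅ Z^20.

∂_1: C_1 → C_0 maps an edge to its endpoints' difference, ∂[p,q] = q − p. For instance
  ∂bd = d − b.
The 10×30 boundary matrix has rank 9 and Smith normal form diag(1,1,1,1,1,1,1,1,1).

Boundary ∂_2: C_2 → C_1 acts by ∂[p,q,r] = [q,r] − [p,r] + [p,q]. For instance
  ∂ahj = hj − aj + ah,
  ∂abe = be − ae + ab.
As a 30×20 matrix over Z this has rank 20, with invariant factors (1,1,1,1,1,1,1,1,1,1,1,1,1,1,1,1,1,1,1,2).

Reading off H_k = ker ∂_k / im ∂_{k+1}:

  H_1: rank ker ∂_1 − rank ∂_2 = (30 − 9) − 20 = 1, and ∂_2 has invariant factor 2 > 1, so H_1 ≅ Z × Z/2.

H_1 = Z × Z/2.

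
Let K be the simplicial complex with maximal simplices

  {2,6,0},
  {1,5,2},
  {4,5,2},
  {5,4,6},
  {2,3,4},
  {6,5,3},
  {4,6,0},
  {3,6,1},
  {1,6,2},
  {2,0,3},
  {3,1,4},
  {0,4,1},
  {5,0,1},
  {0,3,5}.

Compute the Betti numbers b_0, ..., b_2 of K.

Fix the vertex order 0 < 1 < 2 < 3 < 4 < 5 < 6 and write every simplex with vertices in increasing order. Then dim K = 2 and the simplices of K are:

  0-simplices (7): [0], [1], [2], [3], [4], [5], [6]
  1-simplices (21): [0,1], [0,2], [0,3], [0,4], [0,5], [0,6], [1,2], [1,3], [1,4], [1,5], [1,6], [2,3], [2,4], [2,5], [2,6], [3,4], [3,5], [3,6], [4,5], [4,6], [5,6]
  2-simplices (14): [0,1,4], [0,1,5], [0,2,3], [0,2,6], [0,3,5], [0,4,6], [1,2,5], [1,2,6], [1,3,4], [1,3,6], [2,3,4], [2,4,5], [3,5,6], [4,5,6]

so the chain groups are C_0 ≅ Z^7, C_1 ≅ Z^21, C_2 ≅ Z^14.

∂_1: C_1 → C_0 is given by ∂[p,q] = [q] − [p]. For instance
  ∂[0,6] = [6] − [0].
The resulting 7×21 matrix has rank 6, and its Smith normal form has invariant factors (1,1,1,1,1,1).

The boundary map ∂_2: C_2 → C_1 maps a triangle to the signed sum of its edges. For instance
  ∂[1,2,6] = [2,6] − [1,6] + [1,2],
  ∂[0,2,3] = [2,3] − [0,3] + [0,2].
This gives a 21×14 integer matrix of rank 13; reducing to Smith normal form yields diagonal entries (1,1,1,1,1,1,1,1,1,1,1,1,1).

From H_k ≅ ker(∂_k) / im(∂_{k+1}) we obtain:

  H_0: rank C_0 − rank ∂_1 = 7 − 6 = 1, and the invariant factors of ∂_1 are all 1, so H_0 = Z.
  H_1: rank ker ∂_1 − rank ∂_2 = (21 − 6) − 13 = 2, and the invariant factors of ∂_2 are all 1, so H_1 = Z^2.
  H_2: rank ker ∂_2 − rank ∂_3 = (14 − 13) − 0 = 1, and there is no ∂_3, so H_2 = Z.

Hence the Betti numbers are b_0 = 1, b_1 = 2, b_2 = 1.

b_0 = 1, b_1 = 2, b_2 = 1.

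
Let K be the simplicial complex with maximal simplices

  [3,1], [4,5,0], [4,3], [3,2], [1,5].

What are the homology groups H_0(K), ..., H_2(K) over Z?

H_0 ≅ Z,  H_1 ≅ Z,  H_2 = 0.

We work with the vertex ordering 0 < 1 < 2 < 3 < 4 < 5. The simplices of K, each written with vertices in increasing order, are:

  0-simplices (6): [0], [1], [2], [3], [4], [5]
  1-simplices (7): [0,4], [0,5], [1,3], [1,5], [2,3], [3,4], [4,5]
  2-simplices (1): [0,4,5]

so the chain groups are C_0 ≅ Z^6, C_1 ≅ Z^7, C_2 ≅ Z^1.

Boundary ∂_1: C_1 → C_0 maps an edge to its endpoints' difference, ∂[p,q] = q − p.
This gives a 6×7 integer matrix of rank 5; reducing to Smith normal form yields diagonal entries (1,1,1,1,1).

The boundary map ∂_2: C_2 → C_1 maps a triangle to the signed sum of its edges. For instance
  ∂[0,4,5] = [4,5] − [0,5] + [0,4].
The 7×1 boundary matrix has rank 1 and Smith normal form diag(1).

Reading off H_k = ker ∂_k / im ∂_{k+1}:

  H_0: rank C_0 − rank ∂_1 = 6 − 5 = 1, and the invariant factors of ∂_1 are all 1, so H_0 ≅ Z.
  H_1: rank ker ∂_1 − rank ∂_2 = (7 − 5) − 1 = 1, and the invariant factors of ∂_2 are all 1, so H_1 ≅ Z.
  H_2: rank ker ∂_2 − rank ∂_3 = (1 − 1) − 0 = 0, and there is no ∂_3, so H_2 ≅ 0.

As a check, the Euler characteristic is 6 − 7 + 1 = 0, which agrees with 1 − 1 + 0 = 0.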